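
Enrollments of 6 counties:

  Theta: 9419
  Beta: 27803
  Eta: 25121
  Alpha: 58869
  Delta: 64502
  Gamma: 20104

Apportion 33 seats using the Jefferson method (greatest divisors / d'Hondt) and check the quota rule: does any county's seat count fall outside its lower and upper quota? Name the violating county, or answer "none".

Standard quotas: Theta 1.510, Beta 4.458, Eta 4.028, Alpha 9.439, Delta 10.342, Gamma 3.223.
Jefferson allocation: Theta 1, Beta 4, Eta 4, Alpha 10, Delta 11, Gamma 3.
Every allocation lies between the lower and upper quota.

none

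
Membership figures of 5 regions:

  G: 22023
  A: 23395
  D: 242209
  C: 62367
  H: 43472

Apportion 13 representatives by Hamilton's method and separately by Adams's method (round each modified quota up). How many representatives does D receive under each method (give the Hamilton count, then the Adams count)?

Hamilton: G 1, A 1, D 8, C 2, H 1.
Adams: G 1, A 1, D 7, C 2, H 2.
D gets 8 under Hamilton and 7 under Adams.

8 and 7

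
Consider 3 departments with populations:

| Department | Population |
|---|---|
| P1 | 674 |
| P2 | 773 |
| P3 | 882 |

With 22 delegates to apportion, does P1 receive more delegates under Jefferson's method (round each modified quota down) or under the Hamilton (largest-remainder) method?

Hamilton

Jefferson: P1 6, P2 7, P3 9.
Hamilton: P1 7, P2 7, P3 8.
P1 gets 6 under Jefferson and 7 under Hamilton.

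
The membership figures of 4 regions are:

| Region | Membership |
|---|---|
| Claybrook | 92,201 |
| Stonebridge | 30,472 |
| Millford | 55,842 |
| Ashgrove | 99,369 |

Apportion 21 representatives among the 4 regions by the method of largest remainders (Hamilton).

Standard divisor: 277884 ÷ 21 ≈ 13232.571.
Standard quotas: Claybrook 6.9677, Stonebridge 2.3028, Millford 4.2200, Ashgrove 7.5094.
Lower quotas: Claybrook 6, Stonebridge 2, Millford 4, Ashgrove 7 (sum 19, leaving 2 seats).
Remainders in descending order: Claybrook 0.9677, Ashgrove 0.5094, Stonebridge 0.3028, Millford 0.2200.
Largest remainders: Claybrook, Ashgrove receive the extra seats.

Claybrook 7, Stonebridge 2, Millford 4, Ashgrove 8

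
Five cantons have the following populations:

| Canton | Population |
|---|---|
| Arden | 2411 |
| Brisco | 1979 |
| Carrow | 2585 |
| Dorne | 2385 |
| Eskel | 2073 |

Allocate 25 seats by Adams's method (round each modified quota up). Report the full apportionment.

Standard divisor 11433/25 ≈ 457.32; standard quotas: Arden 5.272, Brisco 4.327, Carrow 5.652, Dorne 5.215, Eskel 4.533.
Rounding up gives 6, 5, 6, 6, 5 = 28 seats, so the divisor must be adjusted.
With modified divisor 500: modified quotas Arden 4.822, Brisco 3.958, Carrow 5.170, Dorne 4.770, Eskel 4.146.
Rounding up: Arden 5, Brisco 4, Carrow 6, Dorne 5, Eskel 5 (total 25).

Arden 5; Brisco 4; Carrow 6; Dorne 5; Eskel 5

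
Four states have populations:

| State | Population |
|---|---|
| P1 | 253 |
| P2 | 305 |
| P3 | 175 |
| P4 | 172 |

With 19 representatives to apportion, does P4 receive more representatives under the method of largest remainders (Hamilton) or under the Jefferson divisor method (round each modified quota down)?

Hamilton

Hamilton: P1 5, P2 6, P3 4, P4 4.
Jefferson: P1 5, P2 7, P3 4, P4 3.
P4 gets 4 under Hamilton and 3 under Jefferson.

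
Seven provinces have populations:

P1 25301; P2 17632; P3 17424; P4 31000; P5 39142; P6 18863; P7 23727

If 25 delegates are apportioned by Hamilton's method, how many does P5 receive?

Standard divisor: 173089 ÷ 25 ≈ 6923.56.
Standard quotas: P1 3.6543, P2 2.5467, P3 2.5166, P4 4.4775, P5 5.6534, P6 2.7245, P7 3.4270.
Lower quotas: P1 3, P2 2, P3 2, P4 4, P5 5, P6 2, P7 3 (sum 21, leaving 4 seats).
Remainders in descending order: P6 0.7245, P1 0.6543, P5 0.6534, P2 0.5467, P3 0.5166, P4 0.4775, P7 0.4270.
The surplus seats go to P6, P1, P5, P2.
P5 receives 6.

6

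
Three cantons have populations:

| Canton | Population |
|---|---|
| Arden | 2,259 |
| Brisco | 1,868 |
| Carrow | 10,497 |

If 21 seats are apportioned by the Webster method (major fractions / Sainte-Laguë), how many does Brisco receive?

3

Standard divisor 14624/21 ≈ 696.381; standard quotas: Arden 3.244, Brisco 2.682, Carrow 15.074.
Rounding to the nearest integer gives Arden 3, Brisco 3, Carrow 15 — total 21, matching the house size, so no adjustment is needed.
Brisco receives 3.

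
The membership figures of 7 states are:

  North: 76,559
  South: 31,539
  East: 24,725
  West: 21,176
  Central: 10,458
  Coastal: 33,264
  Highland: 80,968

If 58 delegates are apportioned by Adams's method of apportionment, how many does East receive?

5

Standard divisor 278689/58 ≈ 4804.983; standard quotas: North 15.933, South 6.564, East 5.146, West 4.407, Central 2.176, Coastal 6.923, Highland 16.851.
Rounding up gives 16, 7, 6, 5, 3, 7, 17 = 61 seats, so the divisor must be adjusted.
With modified divisor 5170: modified quotas North 14.808, South 6.100, East 4.782, West 4.096, Central 2.023, Coastal 6.434, Highland 15.661.
Rounding up: North 15, South 7, East 5, West 5, Central 3, Coastal 7, Highland 16 (total 58).
East receives 5.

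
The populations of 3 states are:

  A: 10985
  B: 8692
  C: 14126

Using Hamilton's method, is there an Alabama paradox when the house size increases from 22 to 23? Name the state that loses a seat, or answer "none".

At 22 seats: A 7, B 6, C 9.
At 23 seats: A 7, B 6, C 10.
No state's allocation decreased.

none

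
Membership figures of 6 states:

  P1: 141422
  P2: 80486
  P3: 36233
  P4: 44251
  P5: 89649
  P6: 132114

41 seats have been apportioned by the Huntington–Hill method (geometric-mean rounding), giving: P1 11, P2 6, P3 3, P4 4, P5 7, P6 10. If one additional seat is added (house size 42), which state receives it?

P6

Priority for the next seat is population ÷ (√(s·(s+1))).
Priorities: P1 12309.205, P2 12419.259, P3 10459.566, P4 9894.824, P5 11979.852, P6 12596.576.
Highest priority: P6.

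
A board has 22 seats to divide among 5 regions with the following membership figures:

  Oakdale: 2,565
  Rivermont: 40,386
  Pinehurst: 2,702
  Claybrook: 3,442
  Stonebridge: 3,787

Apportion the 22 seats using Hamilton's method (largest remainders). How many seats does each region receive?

Oakdale: 1, Rivermont: 17, Pinehurst: 1, Claybrook: 1, Stonebridge: 2

Standard divisor: 52882 ÷ 22 ≈ 2403.727.
Standard quotas: Oakdale 1.0671, Rivermont 16.8014, Pinehurst 1.1241, Claybrook 1.4319, Stonebridge 1.5755.
Lower quotas: Oakdale 1, Rivermont 16, Pinehurst 1, Claybrook 1, Stonebridge 1 (sum 20, leaving 2 seats).
Remainders in descending order: Rivermont 0.8014, Stonebridge 0.5755, Claybrook 0.4319, Pinehurst 0.1241, Oakdale 0.0671.
The surplus seats go to Rivermont, Stonebridge.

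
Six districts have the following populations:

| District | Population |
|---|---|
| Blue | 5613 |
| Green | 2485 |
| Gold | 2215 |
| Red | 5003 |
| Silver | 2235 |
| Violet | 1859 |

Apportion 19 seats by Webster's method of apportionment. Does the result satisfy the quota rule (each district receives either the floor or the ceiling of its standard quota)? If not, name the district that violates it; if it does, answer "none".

none

Standard quotas: Blue 5.494, Green 2.433, Gold 2.168, Red 4.897, Silver 2.188, Violet 1.820.
Webster allocation: Blue 6, Green 2, Gold 2, Red 5, Silver 2, Violet 2.
Every allocation lies between the lower and upper quota.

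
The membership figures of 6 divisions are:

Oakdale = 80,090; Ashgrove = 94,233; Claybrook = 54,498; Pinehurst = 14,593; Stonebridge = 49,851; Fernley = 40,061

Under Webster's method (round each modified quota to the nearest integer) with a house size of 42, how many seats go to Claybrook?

7

Standard divisor 333326/42 ≈ 7936.333; standard quotas: Oakdale 10.092, Ashgrove 11.874, Claybrook 6.867, Pinehurst 1.839, Stonebridge 6.281, Fernley 5.048.
Rounding to the nearest integer gives Oakdale 10, Ashgrove 12, Claybrook 7, Pinehurst 2, Stonebridge 6, Fernley 5 — total 42, matching the house size, so no adjustment is needed.
Claybrook receives 7.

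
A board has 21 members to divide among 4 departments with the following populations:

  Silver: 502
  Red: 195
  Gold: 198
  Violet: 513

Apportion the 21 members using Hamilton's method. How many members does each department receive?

Silver: 7, Red: 3, Gold: 3, Violet: 8

Total 1408; standard divisor 1408/21 ≈ 67.048.
Standard quotas: Silver 7.487, Red 2.908, Gold 2.953, Violet 7.651.
Lower quotas: Silver 7, Red 2, Gold 2, Violet 7 (sum 18, leaving 3 seats).
Remainders in descending order: Gold 0.953, Red 0.908, Violet 0.651, Silver 0.487.
Largest remainders: Gold, Red, Violet receive the extra seats.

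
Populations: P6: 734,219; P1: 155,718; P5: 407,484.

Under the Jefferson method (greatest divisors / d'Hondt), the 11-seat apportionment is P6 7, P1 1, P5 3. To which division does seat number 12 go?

P5

Priority for the next seat is population ÷ (current seats + 1).
Priorities: P6 91777.375, P1 77859.000, P5 101871.000.
Highest priority: P5.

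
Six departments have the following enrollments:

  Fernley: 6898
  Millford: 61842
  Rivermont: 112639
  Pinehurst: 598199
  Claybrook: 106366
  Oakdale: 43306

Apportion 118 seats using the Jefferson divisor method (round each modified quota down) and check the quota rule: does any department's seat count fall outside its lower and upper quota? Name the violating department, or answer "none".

Standard quotas: Fernley 0.876, Millford 7.853, Rivermont 14.303, Pinehurst 75.962, Claybrook 13.507, Oakdale 5.499.
Jefferson allocation: Fernley 0, Millford 8, Rivermont 14, Pinehurst 78, Claybrook 13, Oakdale 5.
Pinehurst has quota 75.962 (lower 75, upper 76) but receives 78 — outside the quota interval.

Pinehurst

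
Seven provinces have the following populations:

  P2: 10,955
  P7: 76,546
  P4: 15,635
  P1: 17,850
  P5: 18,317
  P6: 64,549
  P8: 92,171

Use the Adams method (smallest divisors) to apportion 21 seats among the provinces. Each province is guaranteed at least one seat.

P2 1; P7 5; P4 1; P1 2; P5 2; P6 4; P8 6

Standard divisor 296023/21 ≈ 14096.333; standard quotas: P2 0.777, P7 5.430, P4 1.109, P1 1.266, P5 1.299, P6 4.579, P8 6.539.
Rounding up gives 1, 6, 2, 2, 2, 5, 7 = 25 seats, so the divisor must be adjusted.
With modified divisor 17000: modified quotas P2 0.644, P7 4.503, P4 0.920, P1 1.050, P5 1.077, P6 3.797, P8 5.422.
Rounding up: P2 1, P7 5, P4 1, P1 2, P5 2, P6 4, P8 6 (total 21).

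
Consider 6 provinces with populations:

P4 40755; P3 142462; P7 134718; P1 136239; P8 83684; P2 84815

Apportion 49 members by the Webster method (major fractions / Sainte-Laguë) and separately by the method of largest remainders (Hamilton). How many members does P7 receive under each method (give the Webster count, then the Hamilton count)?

10 and 11

Webster: P4 3, P3 11, P7 10, P1 11, P8 7, P2 7.
Hamilton: P4 3, P3 11, P7 11, P1 11, P8 6, P2 7.
P7 gets 10 under Webster and 11 under Hamilton.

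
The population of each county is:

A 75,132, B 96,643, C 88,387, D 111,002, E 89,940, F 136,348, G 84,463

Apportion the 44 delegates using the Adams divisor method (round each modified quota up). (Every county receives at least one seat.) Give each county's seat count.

A=5, B=6, C=6, D=7, E=6, F=9, G=5

Standard divisor 681915/44 ≈ 15498.068; standard quotas: A 4.848, B 6.236, C 5.703, D 7.162, E 5.803, F 8.798, G 5.450.
Rounding up gives 5, 7, 6, 8, 6, 9, 6 = 47 seats, so the divisor must be adjusted.
With modified divisor 17000: modified quotas A 4.420, B 5.685, C 5.199, D 6.530, E 5.291, F 8.020, G 4.968.
Rounding up: A 5, B 6, C 6, D 7, E 6, F 9, G 5 (total 44).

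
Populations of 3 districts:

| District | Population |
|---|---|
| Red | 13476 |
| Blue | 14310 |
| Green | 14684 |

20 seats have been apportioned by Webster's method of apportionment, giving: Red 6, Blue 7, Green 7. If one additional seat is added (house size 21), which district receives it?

Priority for the next seat is population ÷ (current seats + 0.5).
Priorities: Red 2073.231, Blue 1908.000, Green 1957.867.
Highest priority: Red.

Red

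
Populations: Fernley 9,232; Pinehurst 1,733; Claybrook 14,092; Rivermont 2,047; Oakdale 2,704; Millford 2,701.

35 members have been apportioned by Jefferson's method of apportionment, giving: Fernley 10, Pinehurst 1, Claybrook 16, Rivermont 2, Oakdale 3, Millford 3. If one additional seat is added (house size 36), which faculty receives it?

Priority for the next seat is population ÷ (current seats + 1).
Priorities: Fernley 839.273, Pinehurst 866.500, Claybrook 828.941, Rivermont 682.333, Oakdale 676.000, Millford 675.250.
Highest priority: Pinehurst.

Pinehurst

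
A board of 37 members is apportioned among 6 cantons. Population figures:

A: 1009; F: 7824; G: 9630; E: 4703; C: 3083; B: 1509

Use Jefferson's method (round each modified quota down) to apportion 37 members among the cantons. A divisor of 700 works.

A 1; F 11; G 13; E 6; C 4; B 2

With modified divisor 700: modified quotas A 1.441, F 11.177, G 13.757, E 6.719, C 4.404, B 2.156.
Rounding down: A 1, F 11, G 13, E 6, C 4, B 2 (total 37).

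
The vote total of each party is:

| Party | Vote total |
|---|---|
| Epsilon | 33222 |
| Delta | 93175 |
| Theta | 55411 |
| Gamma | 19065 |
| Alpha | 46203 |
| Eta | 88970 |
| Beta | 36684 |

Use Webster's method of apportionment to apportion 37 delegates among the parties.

Standard divisor 372730/37 ≈ 10073.784; standard quotas: Epsilon 3.298, Delta 9.249, Theta 5.501, Gamma 1.893, Alpha 4.586, Eta 8.832, Beta 3.642.
Rounding to the nearest integer gives 3, 9, 6, 2, 5, 9, 4 = 38 seats, so the divisor must be adjusted.
With modified divisor 10200: modified quotas Epsilon 3.257, Delta 9.135, Theta 5.432, Gamma 1.869, Alpha 4.530, Eta 8.723, Beta 3.596.
Rounding to the nearest integer: Epsilon 3, Delta 9, Theta 5, Gamma 2, Alpha 5, Eta 9, Beta 4 (total 37).

Epsilon: 3, Delta: 9, Theta: 5, Gamma: 2, Alpha: 5, Eta: 9, Beta: 4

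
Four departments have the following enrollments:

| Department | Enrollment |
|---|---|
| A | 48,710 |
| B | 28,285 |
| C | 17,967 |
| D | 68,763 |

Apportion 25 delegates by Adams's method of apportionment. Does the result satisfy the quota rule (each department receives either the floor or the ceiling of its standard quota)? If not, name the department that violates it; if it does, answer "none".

Standard quotas: A 7.438, B 4.319, C 2.743, D 10.500.
Adams allocation: A 7, B 5, C 3, D 10.
Every allocation lies between the lower and upper quota.

none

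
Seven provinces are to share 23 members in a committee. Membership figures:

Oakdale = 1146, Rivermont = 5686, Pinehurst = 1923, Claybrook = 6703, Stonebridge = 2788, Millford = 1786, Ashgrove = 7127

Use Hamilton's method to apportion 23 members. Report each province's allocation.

Oakdale: 1, Rivermont: 5, Pinehurst: 2, Claybrook: 6, Stonebridge: 2, Millford: 1, Ashgrove: 6

The standard divisor is 27159/23 ≈ 1180.826.
Standard quotas: Oakdale 0.9705, Rivermont 4.8153, Pinehurst 1.6285, Claybrook 5.6765, Stonebridge 2.3611, Millford 1.5125, Ashgrove 6.0356.
Lower quotas: Oakdale 0, Rivermont 4, Pinehurst 1, Claybrook 5, Stonebridge 2, Millford 1, Ashgrove 6 (sum 19, leaving 4 seats).
Remainders in descending order: Oakdale 0.9705, Rivermont 0.8153, Claybrook 0.6765, Pinehurst 0.6285, Millford 0.5125, Stonebridge 0.3611, Ashgrove 0.0356.
The surplus seats go to Oakdale, Rivermont, Claybrook, Pinehurst.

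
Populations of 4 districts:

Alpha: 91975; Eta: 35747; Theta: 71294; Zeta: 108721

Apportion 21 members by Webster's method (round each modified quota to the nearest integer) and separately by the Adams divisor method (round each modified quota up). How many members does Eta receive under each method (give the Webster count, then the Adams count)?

2 and 3

Webster: Alpha 6, Eta 2, Theta 5, Zeta 8.
Adams: Alpha 6, Eta 3, Theta 5, Zeta 7.
Eta gets 2 under Webster and 3 under Adams.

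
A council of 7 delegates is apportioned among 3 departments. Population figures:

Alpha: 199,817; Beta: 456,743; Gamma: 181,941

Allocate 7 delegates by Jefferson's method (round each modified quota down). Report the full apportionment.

Standard divisor 838501/7 ≈ 119785.857; standard quotas: Alpha 1.668, Beta 3.813, Gamma 1.519.
Rounding down gives 1, 3, 1 = 5 seats, so the divisor must be adjusted.
With modified divisor 95600: modified quotas Alpha 2.090, Beta 4.778, Gamma 1.903.
Rounding down: Alpha 2, Beta 4, Gamma 1 (total 7).

Alpha 2; Beta 4; Gamma 1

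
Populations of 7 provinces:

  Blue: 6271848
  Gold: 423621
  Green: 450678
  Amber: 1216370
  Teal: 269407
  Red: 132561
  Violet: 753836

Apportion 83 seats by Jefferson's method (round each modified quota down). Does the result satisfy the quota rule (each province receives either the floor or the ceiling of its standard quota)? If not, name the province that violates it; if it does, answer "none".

Standard quotas: Blue 54.691, Gold 3.694, Green 3.930, Amber 10.607, Teal 2.349, Red 1.156, Violet 6.573.
Jefferson allocation: Blue 56, Gold 3, Green 4, Amber 11, Teal 2, Red 1, Violet 6.
Blue has quota 54.691 (lower 54, upper 55) but receives 56 — outside the quota interval.

Blue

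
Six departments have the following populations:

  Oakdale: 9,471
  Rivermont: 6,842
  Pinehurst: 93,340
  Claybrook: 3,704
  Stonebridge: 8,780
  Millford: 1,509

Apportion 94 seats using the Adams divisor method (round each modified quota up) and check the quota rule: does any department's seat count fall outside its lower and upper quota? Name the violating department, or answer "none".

Standard quotas: Oakdale 7.200, Rivermont 5.202, Pinehurst 70.960, Claybrook 2.816, Stonebridge 6.675, Millford 1.147.
Adams allocation: Oakdale 7, Rivermont 6, Pinehurst 69, Claybrook 3, Stonebridge 7, Millford 2.
Pinehurst has quota 70.960 (lower 70, upper 71) but receives 69 — outside the quota interval.

Pinehurst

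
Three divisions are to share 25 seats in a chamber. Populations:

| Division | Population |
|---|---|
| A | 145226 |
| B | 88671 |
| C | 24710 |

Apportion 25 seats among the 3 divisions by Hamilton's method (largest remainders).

A=14; B=9; C=2

The standard divisor is 258607/25 ≈ 10344.28.
Standard quotas: A 14.0393, B 8.5720, C 2.3888.
Lower quotas: A 14, B 8, C 2 (sum 24, leaving 1 seat).
Remainders in descending order: B 0.5720, C 0.3888, A 0.0393.
The surplus seat goes to B.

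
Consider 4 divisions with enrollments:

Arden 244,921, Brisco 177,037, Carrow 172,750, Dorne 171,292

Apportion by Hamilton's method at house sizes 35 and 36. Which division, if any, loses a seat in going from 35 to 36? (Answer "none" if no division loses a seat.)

At 35 seats: Arden 11, Brisco 8, Carrow 8, Dorne 8.
At 36 seats: Arden 12, Brisco 8, Carrow 8, Dorne 8.
No division's allocation decreased.

none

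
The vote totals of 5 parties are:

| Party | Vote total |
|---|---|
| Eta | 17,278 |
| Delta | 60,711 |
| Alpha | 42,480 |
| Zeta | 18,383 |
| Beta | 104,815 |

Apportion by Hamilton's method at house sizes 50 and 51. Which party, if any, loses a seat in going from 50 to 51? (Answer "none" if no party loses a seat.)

At 50 seats: Eta 4, Delta 12, Alpha 9, Zeta 4, Beta 21.
At 51 seats: Eta 3, Delta 13, Alpha 9, Zeta 4, Beta 22.
Eta drops from 4 to 3.

Eta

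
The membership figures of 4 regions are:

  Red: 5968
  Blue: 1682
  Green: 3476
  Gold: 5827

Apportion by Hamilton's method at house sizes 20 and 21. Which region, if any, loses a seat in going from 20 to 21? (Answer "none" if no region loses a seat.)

none

At 20 seats: Red 7, Blue 2, Green 4, Gold 7.
At 21 seats: Red 8, Blue 2, Green 4, Gold 7.
No region's allocation decreased.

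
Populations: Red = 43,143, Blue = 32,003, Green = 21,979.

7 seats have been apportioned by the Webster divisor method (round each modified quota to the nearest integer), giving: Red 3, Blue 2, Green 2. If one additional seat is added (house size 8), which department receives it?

Priority for the next seat is population ÷ (current seats + 0.5).
Priorities: Red 12326.571, Blue 12801.200, Green 8791.600.
Highest priority: Blue.

Blue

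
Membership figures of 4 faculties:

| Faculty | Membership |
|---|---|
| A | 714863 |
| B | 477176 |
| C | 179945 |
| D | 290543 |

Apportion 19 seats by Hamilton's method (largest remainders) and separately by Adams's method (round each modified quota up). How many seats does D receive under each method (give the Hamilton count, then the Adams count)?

Hamilton: A 8, B 6, C 2, D 3.
Adams: A 8, B 5, C 2, D 4.
D gets 3 under Hamilton and 4 under Adams.

3 and 4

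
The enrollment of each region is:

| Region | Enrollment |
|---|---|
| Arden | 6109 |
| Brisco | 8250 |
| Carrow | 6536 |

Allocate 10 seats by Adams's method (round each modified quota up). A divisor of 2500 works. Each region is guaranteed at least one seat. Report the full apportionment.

With modified divisor 2500: modified quotas Arden 2.444, Brisco 3.300, Carrow 2.614.
Rounding up: Arden 3, Brisco 4, Carrow 3 (total 10).

Arden 3, Brisco 4, Carrow 3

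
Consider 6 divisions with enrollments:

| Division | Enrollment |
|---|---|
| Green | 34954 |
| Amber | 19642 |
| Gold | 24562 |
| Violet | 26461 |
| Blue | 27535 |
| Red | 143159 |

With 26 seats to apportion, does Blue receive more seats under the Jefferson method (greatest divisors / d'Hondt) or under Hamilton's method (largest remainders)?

Hamilton

Jefferson: Green 3, Amber 2, Gold 2, Violet 2, Blue 2, Red 15.
Hamilton: Green 3, Amber 2, Gold 2, Violet 3, Blue 3, Red 13.
Blue gets 2 under Jefferson and 3 under Hamilton.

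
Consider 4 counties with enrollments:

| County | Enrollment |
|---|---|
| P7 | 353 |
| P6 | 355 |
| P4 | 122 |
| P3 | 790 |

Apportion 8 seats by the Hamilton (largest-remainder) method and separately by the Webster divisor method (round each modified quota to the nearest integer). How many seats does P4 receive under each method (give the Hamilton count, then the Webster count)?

0 and 1

Hamilton: P7 2, P6 2, P4 0, P3 4.
Webster: P7 2, P6 2, P4 1, P3 3.
P4 gets 0 under Hamilton and 1 under Webster.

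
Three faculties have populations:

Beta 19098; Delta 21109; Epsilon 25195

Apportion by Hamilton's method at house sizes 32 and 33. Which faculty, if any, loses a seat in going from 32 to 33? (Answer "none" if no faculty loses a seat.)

At 32 seats: Beta 10, Delta 10, Epsilon 12.
At 33 seats: Beta 9, Delta 11, Epsilon 13.
Beta drops from 10 to 9.

Beta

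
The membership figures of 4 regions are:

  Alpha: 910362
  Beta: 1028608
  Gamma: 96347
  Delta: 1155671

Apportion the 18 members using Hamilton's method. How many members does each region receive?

Alpha 5, Beta 6, Gamma 1, Delta 6

Standard divisor: 3190988 ÷ 18 ≈ 177277.111.
Standard quotas: Alpha 5.1352, Beta 5.8023, Gamma 0.5435, Delta 6.5190.
Lower quotas: Alpha 5, Beta 5, Gamma 0, Delta 6 (sum 16, leaving 2 seats).
Remainders in descending order: Beta 0.8023, Gamma 0.5435, Delta 0.5190, Alpha 0.1352.
The surplus seats go to Beta, Gamma.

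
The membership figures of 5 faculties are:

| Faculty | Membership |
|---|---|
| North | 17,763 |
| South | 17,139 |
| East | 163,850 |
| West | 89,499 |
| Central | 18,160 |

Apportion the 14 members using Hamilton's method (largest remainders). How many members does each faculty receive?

North: 1, South: 1, East: 7, West: 4, Central: 1

Standard divisor: 306411 ÷ 14 ≈ 21886.5.
Standard quotas: North 0.8116, South 0.7831, East 7.4864, West 4.0892, Central 0.8297.
Lower quotas: North 0, South 0, East 7, West 4, Central 0 (sum 11, leaving 3 seats).
Remainders in descending order: Central 0.8297, North 0.8116, South 0.7831, East 0.4864, West 0.0892.
Largest remainders: Central, North, South receive the extra seats.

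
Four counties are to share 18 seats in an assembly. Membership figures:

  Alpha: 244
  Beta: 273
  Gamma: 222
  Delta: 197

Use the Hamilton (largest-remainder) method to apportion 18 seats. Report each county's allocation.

Alpha=5; Beta=5; Gamma=4; Delta=4

Total 936; standard divisor 936/18 = 52.
Standard quotas: Alpha 4.692, Beta 5.250, Gamma 4.269, Delta 3.788.
Lower quotas: Alpha 4, Beta 5, Gamma 4, Delta 3 (sum 16, leaving 2 seats).
Remainders in descending order: Delta 0.788, Alpha 0.692, Gamma 0.269, Beta 0.250.
The surplus seats go to Delta, Alpha.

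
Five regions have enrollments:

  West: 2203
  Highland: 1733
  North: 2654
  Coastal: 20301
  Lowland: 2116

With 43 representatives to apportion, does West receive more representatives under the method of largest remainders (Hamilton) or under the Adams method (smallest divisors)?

Hamilton: West 3, Highland 3, North 4, Coastal 30, Lowland 3.
Adams: West 4, Highland 3, North 4, Coastal 29, Lowland 3.
West gets 3 under Hamilton and 4 under Adams.

Adams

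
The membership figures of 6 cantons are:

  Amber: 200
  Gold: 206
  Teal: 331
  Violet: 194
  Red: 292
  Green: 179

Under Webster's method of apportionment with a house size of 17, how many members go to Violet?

Standard divisor 1402/17 ≈ 82.471; standard quotas: Amber 2.425, Gold 2.498, Teal 4.014, Violet 2.352, Red 3.541, Green 2.170.
Rounding to the nearest integer gives 2, 2, 4, 2, 4, 2 = 16 seats, so the divisor must be adjusted.
With modified divisor 81: modified quotas Amber 2.469, Gold 2.543, Teal 4.086, Violet 2.395, Red 3.605, Green 2.210.
Rounding to the nearest integer: Amber 2, Gold 3, Teal 4, Violet 2, Red 4, Green 2 (total 17).
Violet receives 2.

2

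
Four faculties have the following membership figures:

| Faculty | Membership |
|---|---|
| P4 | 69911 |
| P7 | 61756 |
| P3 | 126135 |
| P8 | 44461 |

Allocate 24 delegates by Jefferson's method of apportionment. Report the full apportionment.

P4: 6; P7: 5; P3: 10; P8: 3

Standard divisor 302263/24 ≈ 12594.292; standard quotas: P4 5.551, P7 4.903, P3 10.015, P8 3.530.
Rounding down gives 5, 4, 10, 3 = 22 seats, so the divisor must be adjusted.
With modified divisor 11600: modified quotas P4 6.027, P7 5.324, P3 10.874, P8 3.833.
Rounding down: P4 6, P7 5, P3 10, P8 3 (total 24).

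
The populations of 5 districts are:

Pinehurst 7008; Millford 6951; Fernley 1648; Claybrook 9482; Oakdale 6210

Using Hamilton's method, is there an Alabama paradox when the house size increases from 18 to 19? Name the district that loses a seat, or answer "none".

none

At 18 seats: Pinehurst 4, Millford 4, Fernley 1, Claybrook 5, Oakdale 4.
At 19 seats: Pinehurst 4, Millford 4, Fernley 1, Claybrook 6, Oakdale 4.
No district's allocation decreased.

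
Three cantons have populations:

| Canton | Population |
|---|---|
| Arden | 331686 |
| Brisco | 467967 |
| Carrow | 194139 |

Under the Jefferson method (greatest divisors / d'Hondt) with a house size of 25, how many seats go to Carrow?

Standard divisor 993792/25 ≈ 39751.68; standard quotas: Arden 8.344, Brisco 11.772, Carrow 4.884.
Rounding down gives 8, 11, 4 = 23 seats, so the divisor must be adjusted.
With modified divisor 37800: modified quotas Arden 8.775, Brisco 12.380, Carrow 5.136.
Rounding down: Arden 8, Brisco 12, Carrow 5 (total 25).
Carrow receives 5.

5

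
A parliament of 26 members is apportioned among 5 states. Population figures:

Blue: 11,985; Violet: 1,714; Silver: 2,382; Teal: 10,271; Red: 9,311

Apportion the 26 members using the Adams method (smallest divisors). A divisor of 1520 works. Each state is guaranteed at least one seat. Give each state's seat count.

With modified divisor 1520: modified quotas Blue 7.885, Violet 1.128, Silver 1.567, Teal 6.757, Red 6.126.
Rounding up: Blue 8, Violet 2, Silver 2, Teal 7, Red 7 (total 26).

Blue=8; Violet=2; Silver=2; Teal=7; Red=7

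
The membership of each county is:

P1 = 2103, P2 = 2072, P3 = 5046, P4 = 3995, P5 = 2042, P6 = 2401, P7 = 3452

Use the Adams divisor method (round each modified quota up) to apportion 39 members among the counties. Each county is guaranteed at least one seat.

P1 4, P2 4, P3 9, P4 7, P5 4, P6 5, P7 6

Standard divisor 21111/39 ≈ 541.308; standard quotas: P1 3.885, P2 3.828, P3 9.322, P4 7.380, P5 3.772, P6 4.436, P7 6.377.
Rounding up gives 4, 4, 10, 8, 4, 5, 7 = 42 seats, so the divisor must be adjusted.
With modified divisor 590: modified quotas P1 3.564, P2 3.512, P3 8.553, P4 6.771, P5 3.461, P6 4.069, P7 5.851.
Rounding up: P1 4, P2 4, P3 9, P4 7, P5 4, P6 5, P7 6 (total 39).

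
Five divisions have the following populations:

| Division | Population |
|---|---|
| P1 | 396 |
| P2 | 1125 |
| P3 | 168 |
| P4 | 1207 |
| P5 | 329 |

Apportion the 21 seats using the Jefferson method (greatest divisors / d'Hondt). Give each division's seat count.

Standard divisor 3225/21 ≈ 153.571; standard quotas: P1 2.579, P2 7.326, P3 1.094, P4 7.860, P5 2.142.
Rounding down gives 2, 7, 1, 7, 2 = 19 seats, so the divisor must be adjusted.
With modified divisor 140: modified quotas P1 2.829, P2 8.036, P3 1.200, P4 8.621, P5 2.350.
Rounding down: P1 2, P2 8, P3 1, P4 8, P5 2 (total 21).

P1 2, P2 8, P3 1, P4 8, P5 2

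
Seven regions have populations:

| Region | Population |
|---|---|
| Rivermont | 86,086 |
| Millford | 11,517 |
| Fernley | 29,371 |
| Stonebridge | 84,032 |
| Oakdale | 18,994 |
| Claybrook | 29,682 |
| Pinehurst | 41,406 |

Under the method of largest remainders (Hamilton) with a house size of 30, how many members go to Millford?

Total 301088; standard divisor 301088/30 ≈ 10036.267.
Standard quotas: Rivermont 8.5775, Millford 1.1475, Fernley 2.9265, Stonebridge 8.3728, Oakdale 1.8925, Claybrook 2.9575, Pinehurst 4.1256.
Lower quotas: Rivermont 8, Millford 1, Fernley 2, Stonebridge 8, Oakdale 1, Claybrook 2, Pinehurst 4 (sum 26, leaving 4 seats).
Remainders in descending order: Claybrook 0.9575, Fernley 0.9265, Oakdale 0.8925, Rivermont 0.5775, Stonebridge 0.3728, Millford 0.1475, Pinehurst 0.1256.
Largest remainders: Claybrook, Fernley, Oakdale, Rivermont receive the extra seats.
Millford receives 1.

1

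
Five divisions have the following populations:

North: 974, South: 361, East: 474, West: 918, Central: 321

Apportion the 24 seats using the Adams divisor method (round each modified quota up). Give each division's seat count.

North 7; South 3; East 4; West 7; Central 3

Standard divisor 3048/24 ≈ 127; standard quotas: North 7.669, South 2.843, East 3.732, West 7.228, Central 2.528.
Rounding up gives 8, 3, 4, 8, 3 = 26 seats, so the divisor must be adjusted.
With modified divisor 150: modified quotas North 6.493, South 2.407, East 3.160, West 6.120, Central 2.140.
Rounding up: North 7, South 3, East 4, West 7, Central 3 (total 24).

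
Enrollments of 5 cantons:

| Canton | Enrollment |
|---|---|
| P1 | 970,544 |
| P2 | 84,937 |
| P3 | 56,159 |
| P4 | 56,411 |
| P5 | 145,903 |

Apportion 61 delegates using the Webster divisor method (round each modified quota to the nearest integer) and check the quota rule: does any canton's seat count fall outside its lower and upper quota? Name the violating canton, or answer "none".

P1

Standard quotas: P1 45.057, P2 3.943, P3 2.607, P4 2.619, P5 6.774.
Webster allocation: P1 44, P2 4, P3 3, P4 3, P5 7.
P1 has quota 45.057 (lower 45, upper 46) but receives 44 — outside the quota interval.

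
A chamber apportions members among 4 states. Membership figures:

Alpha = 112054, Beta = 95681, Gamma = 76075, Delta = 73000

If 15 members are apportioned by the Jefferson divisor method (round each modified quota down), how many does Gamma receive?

3

Standard divisor 356810/15 ≈ 23787.333; standard quotas: Alpha 4.711, Beta 4.022, Gamma 3.198, Delta 3.069.
Rounding down gives 4, 4, 3, 3 = 14 seats, so the divisor must be adjusted.
With modified divisor 20800: modified quotas Alpha 5.387, Beta 4.600, Gamma 3.657, Delta 3.510.
Rounding down: Alpha 5, Beta 4, Gamma 3, Delta 3 (total 15).
Gamma receives 3.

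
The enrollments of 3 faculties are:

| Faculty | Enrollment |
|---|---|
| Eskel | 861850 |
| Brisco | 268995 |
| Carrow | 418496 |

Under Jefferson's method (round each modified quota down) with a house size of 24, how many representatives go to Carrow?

Standard divisor 1549341/24 ≈ 64555.875; standard quotas: Eskel 13.350, Brisco 4.167, Carrow 6.483.
Rounding down gives 13, 4, 6 = 23 seats, so the divisor must be adjusted.
With modified divisor 60700: modified quotas Eskel 14.199, Brisco 4.432, Carrow 6.894.
Rounding down: Eskel 14, Brisco 4, Carrow 6 (total 24).
Carrow receives 6.

6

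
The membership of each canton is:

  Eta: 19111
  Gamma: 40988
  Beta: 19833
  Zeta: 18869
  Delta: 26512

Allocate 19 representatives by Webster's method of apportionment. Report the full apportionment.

Eta 3; Gamma 6; Beta 3; Zeta 3; Delta 4

Standard divisor 125313/19 ≈ 6595.421; standard quotas: Eta 2.898, Gamma 6.215, Beta 3.007, Zeta 2.861, Delta 4.020.
Rounding to the nearest integer gives Eta 3, Gamma 6, Beta 3, Zeta 3, Delta 4 — total 19, matching the house size, so no adjustment is needed.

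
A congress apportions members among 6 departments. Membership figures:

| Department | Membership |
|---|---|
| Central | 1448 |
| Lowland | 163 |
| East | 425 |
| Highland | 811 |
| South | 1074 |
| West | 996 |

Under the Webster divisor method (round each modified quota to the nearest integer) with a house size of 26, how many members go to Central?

8

Standard divisor 4917/26 ≈ 189.115; standard quotas: Central 7.657, Lowland 0.862, East 2.247, Highland 4.288, South 5.679, West 5.267.
Rounding to the nearest integer gives Central 8, Lowland 1, East 2, Highland 4, South 6, West 5 — total 26, matching the house size, so no adjustment is needed.
Central receives 8.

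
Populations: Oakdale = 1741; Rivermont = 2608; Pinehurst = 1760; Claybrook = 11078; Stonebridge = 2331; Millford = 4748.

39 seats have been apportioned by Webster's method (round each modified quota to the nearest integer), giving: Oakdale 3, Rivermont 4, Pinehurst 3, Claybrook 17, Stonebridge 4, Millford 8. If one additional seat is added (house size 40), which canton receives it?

Priority for the next seat is population ÷ (current seats + 0.5).
Priorities: Oakdale 497.429, Rivermont 579.556, Pinehurst 502.857, Claybrook 633.029, Stonebridge 518.000, Millford 558.588.
Highest priority: Claybrook.

Claybrook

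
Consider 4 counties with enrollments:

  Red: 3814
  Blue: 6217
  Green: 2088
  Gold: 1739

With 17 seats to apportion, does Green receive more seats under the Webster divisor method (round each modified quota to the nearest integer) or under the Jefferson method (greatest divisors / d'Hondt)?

Webster

Webster: Red 5, Blue 7, Green 3, Gold 2.
Jefferson: Red 5, Blue 8, Green 2, Gold 2.
Green gets 3 under Webster and 2 under Jefferson.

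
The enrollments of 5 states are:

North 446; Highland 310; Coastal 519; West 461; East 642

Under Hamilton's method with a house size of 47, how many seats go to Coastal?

10

Total 2378; standard divisor 2378/47 ≈ 50.596.
Standard quotas: North 8.815, Highland 6.127, Coastal 10.258, West 9.111, East 12.689.
Lower quotas: North 8, Highland 6, Coastal 10, West 9, East 12 (sum 45, leaving 2 seats).
Remainders in descending order: North 0.815, East 0.689, Coastal 0.258, Highland 0.127, West 0.111.
The surplus seats go to North, East.
Coastal receives 10.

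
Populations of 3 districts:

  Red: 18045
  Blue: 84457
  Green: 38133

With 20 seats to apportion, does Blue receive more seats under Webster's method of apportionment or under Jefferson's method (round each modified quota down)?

Webster: Red 3, Blue 12, Green 5.
Jefferson: Red 2, Blue 13, Green 5.
Blue gets 12 under Webster and 13 under Jefferson.

Jefferson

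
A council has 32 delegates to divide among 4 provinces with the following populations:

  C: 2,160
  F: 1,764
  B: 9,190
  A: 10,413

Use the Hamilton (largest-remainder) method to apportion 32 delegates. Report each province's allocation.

C: 3, F: 2, B: 13, A: 14

Standard divisor: 23527 ÷ 32 ≈ 735.219.
Standard quotas: C 2.9379, F 2.3993, B 12.4997, A 14.1631.
Lower quotas: C 2, F 2, B 12, A 14 (sum 30, leaving 2 seats).
Remainders in descending order: C 0.9379, B 0.4997, F 0.3993, A 0.1631.
The surplus seats go to C, B.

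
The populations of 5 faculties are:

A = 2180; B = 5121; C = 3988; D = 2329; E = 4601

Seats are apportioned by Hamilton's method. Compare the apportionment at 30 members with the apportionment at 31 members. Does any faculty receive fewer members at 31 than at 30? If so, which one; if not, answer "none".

A

At 30 seats: A 4, B 8, C 6, D 4, E 8.
At 31 seats: A 3, B 9, C 7, D 4, E 8.
A drops from 4 to 3.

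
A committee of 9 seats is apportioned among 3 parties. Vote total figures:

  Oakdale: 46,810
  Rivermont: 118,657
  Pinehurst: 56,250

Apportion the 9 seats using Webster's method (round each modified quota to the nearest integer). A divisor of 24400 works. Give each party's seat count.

With modified divisor 24400: modified quotas Oakdale 1.918, Rivermont 4.863, Pinehurst 2.305.
Rounding to the nearest integer: Oakdale 2, Rivermont 5, Pinehurst 2 (total 9).

Oakdale 2, Rivermont 5, Pinehurst 2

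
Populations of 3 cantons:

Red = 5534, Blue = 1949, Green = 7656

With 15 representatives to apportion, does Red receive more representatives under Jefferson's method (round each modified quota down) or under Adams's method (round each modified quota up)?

Adams

Jefferson: Red 5, Blue 2, Green 8.
Adams: Red 6, Blue 2, Green 7.
Red gets 5 under Jefferson and 6 under Adams.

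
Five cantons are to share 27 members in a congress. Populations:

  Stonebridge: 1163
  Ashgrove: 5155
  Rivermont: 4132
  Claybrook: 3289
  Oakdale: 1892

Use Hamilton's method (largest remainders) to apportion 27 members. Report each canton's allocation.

The standard divisor is 15631/27 ≈ 578.926.
Standard quotas: Stonebridge 2.0089, Ashgrove 8.9044, Rivermont 7.1374, Claybrook 5.6812, Oakdale 3.2681.
Lower quotas: Stonebridge 2, Ashgrove 8, Rivermont 7, Claybrook 5, Oakdale 3 (sum 25, leaving 2 seats).
Remainders in descending order: Ashgrove 0.9044, Claybrook 0.6812, Oakdale 0.2681, Rivermont 0.1374, Stonebridge 0.0089.
The surplus seats go to Ashgrove, Claybrook.

Stonebridge 2; Ashgrove 9; Rivermont 7; Claybrook 6; Oakdale 3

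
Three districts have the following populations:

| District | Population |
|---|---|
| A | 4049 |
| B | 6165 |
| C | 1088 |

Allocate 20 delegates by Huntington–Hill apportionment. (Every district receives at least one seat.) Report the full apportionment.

With divisor 564: modified quotas A 7.179, B 10.931, C 1.929.
Geometric-mean thresholds: A √(7·8)=7.483, B √(10·11)=10.488, C √(1·2)=1.414.
Each quota rounded against its threshold gives A 7, B 11, C 2 (total 20).

A 7, B 11, C 2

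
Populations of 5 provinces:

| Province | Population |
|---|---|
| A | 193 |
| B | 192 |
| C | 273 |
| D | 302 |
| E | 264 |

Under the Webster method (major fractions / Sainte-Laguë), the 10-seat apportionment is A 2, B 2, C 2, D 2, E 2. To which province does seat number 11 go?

Priority for the next seat is population ÷ (current seats + 0.5).
Priorities: A 77.200, B 76.800, C 109.200, D 120.800, E 105.600.
Highest priority: D.

D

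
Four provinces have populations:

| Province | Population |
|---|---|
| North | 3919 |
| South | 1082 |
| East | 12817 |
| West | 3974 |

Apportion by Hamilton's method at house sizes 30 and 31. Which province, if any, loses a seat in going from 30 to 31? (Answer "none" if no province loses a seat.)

At 30 seats: North 5, South 2, East 18, West 5.
At 31 seats: North 6, South 1, East 18, West 6.
South drops from 2 to 1.

South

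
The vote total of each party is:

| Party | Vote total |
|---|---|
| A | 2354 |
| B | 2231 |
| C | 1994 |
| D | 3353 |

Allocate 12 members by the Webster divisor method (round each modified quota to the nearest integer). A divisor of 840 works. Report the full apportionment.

A 3, B 3, C 2, D 4

With modified divisor 840: modified quotas A 2.802, B 2.656, C 2.374, D 3.992.
Rounding to the nearest integer: A 3, B 3, C 2, D 4 (total 12).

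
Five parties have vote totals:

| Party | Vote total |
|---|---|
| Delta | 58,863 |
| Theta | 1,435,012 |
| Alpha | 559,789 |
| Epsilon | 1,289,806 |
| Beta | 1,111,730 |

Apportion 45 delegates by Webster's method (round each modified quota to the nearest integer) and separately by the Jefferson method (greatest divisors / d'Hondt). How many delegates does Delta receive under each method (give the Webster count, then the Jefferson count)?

1 and 0

Webster: Delta 1, Theta 14, Alpha 6, Epsilon 13, Beta 11.
Jefferson: Delta 0, Theta 15, Alpha 6, Epsilon 13, Beta 11.
Delta gets 1 under Webster and 0 under Jefferson.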